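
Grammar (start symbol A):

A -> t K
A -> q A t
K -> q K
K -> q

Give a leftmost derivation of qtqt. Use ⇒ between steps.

A ⇒ qAt ⇒ qtKt ⇒ qtqt

A ⇒ qAt   [A -> q A t]
qAt ⇒ qtKt   [A -> t K]
qtKt ⇒ qtqt   [K -> q]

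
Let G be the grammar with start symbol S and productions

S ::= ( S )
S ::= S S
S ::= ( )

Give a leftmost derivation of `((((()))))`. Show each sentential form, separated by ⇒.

S ⇒ (S) ⇒ ((S)) ⇒ (((S))) ⇒ ((((S)))) ⇒ ((((()))))

S ⇒ (S)   [S ::= ( S )]
(S) ⇒ ((S))   [S ::= ( S )]
((S)) ⇒ (((S)))   [S ::= ( S )]
(((S))) ⇒ ((((S))))   [S ::= ( S )]
((((S)))) ⇒ ((((()))))   [S ::= ( )]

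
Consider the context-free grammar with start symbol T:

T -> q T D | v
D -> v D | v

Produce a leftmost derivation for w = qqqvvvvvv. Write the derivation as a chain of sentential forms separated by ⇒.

T ⇒ qTD   [T -> q T D]
qTD ⇒ qqTDD   [T -> q T D]
qqTDD ⇒ qqqTDDD   [T -> q T D]
qqqTDDD ⇒ qqqvDDD   [T -> v]
qqqvDDD ⇒ qqqvvDDD   [D -> v D]
qqqvvDDD ⇒ qqqvvvDD   [D -> v]
qqqvvvDD ⇒ qqqvvvvDD   [D -> v D]
qqqvvvvDD ⇒ qqqvvvvvD   [D -> v]
qqqvvvvvD ⇒ qqqvvvvvv   [D -> v]

T⇒qTD⇒qqTDD⇒qqqTDDD⇒qqqvDDD⇒qqqvvDDD⇒qqqvvvDD⇒qqqvvvvDD⇒qqqvvvvvD⇒qqqvvvvvv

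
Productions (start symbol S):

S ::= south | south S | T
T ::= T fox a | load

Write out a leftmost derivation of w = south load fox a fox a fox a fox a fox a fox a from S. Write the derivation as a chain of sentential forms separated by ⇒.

S ⇒ south S ⇒ south T ⇒ south T fox a ⇒ south T fox a fox a ⇒ south T fox a fox a fox a ⇒ south T fox a fox a fox a fox a ⇒ south T fox a fox a fox a fox a fox a ⇒ south T fox a fox a fox a fox a fox a fox a ⇒ south load fox a fox a fox a fox a fox a fox a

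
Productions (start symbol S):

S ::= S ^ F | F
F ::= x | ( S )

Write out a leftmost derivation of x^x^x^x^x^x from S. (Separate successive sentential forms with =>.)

S => S^F => S^F^F => S^F^F^F => S^F^F^F^F => S^F^F^F^F^F => F^F^F^F^F^F => x^F^F^F^F^F => x^x^F^F^F^F => x^x^x^F^F^F => x^x^x^x^F^F => x^x^x^x^x^F => x^x^x^x^x^x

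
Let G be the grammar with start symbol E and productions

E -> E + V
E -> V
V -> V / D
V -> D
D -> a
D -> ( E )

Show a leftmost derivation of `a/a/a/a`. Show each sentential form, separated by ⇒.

E ⇒ V ⇒ V/D ⇒ V/D/D ⇒ V/D/D/D ⇒ D/D/D/D ⇒ a/D/D/D ⇒ a/a/D/D ⇒ a/a/a/D ⇒ a/a/a/a

E ⇒ V   [E -> V]
V ⇒ V/D   [V -> V / D]
V/D ⇒ V/D/D   [V -> V / D]
V/D/D ⇒ V/D/D/D   [V -> V / D]
V/D/D/D ⇒ D/D/D/D   [V -> D]
D/D/D/D ⇒ a/D/D/D   [D -> a]
a/D/D/D ⇒ a/a/D/D   [D -> a]
a/a/D/D ⇒ a/a/a/D   [D -> a]
a/a/a/D ⇒ a/a/a/a   [D -> a]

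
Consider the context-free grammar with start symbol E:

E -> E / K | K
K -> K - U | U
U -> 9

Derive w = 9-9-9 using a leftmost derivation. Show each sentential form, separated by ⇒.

E ⇒ K   [E -> K]
K ⇒ K-U   [K -> K - U]
K-U ⇒ K-U-U   [K -> K - U]
K-U-U ⇒ U-U-U   [K -> U]
U-U-U ⇒ 9-U-U   [U -> 9]
9-U-U ⇒ 9-9-U   [U -> 9]
9-9-U ⇒ 9-9-9   [U -> 9]

E ⇒ K ⇒ K-U ⇒ K-U-U ⇒ U-U-U ⇒ 9-U-U ⇒ 9-9-U ⇒ 9-9-9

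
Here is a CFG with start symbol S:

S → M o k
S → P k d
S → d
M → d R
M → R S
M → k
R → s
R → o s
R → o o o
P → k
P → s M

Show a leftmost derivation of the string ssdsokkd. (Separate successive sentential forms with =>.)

S=>Pkd=>sMkd=>sRSkd=>ssSkd=>ssMokkd=>ssdRokkd=>ssdsokkd

S => Pkd   [S → P k d]
Pkd => sMkd   [P → s M]
sMkd => sRSkd   [M → R S]
sRSkd => ssSkd   [R → s]
ssSkd => ssMokkd   [S → M o k]
ssMokkd => ssdRokkd   [M → d R]
ssdRokkd => ssdsokkd   [R → s]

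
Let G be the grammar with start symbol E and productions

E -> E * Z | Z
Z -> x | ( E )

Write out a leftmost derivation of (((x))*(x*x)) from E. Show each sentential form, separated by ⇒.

E⇒Z⇒(E)⇒(E*Z)⇒(Z*Z)⇒((E)*Z)⇒((Z)*Z)⇒(((E))*Z)⇒(((Z))*Z)⇒(((x))*Z)⇒(((x))*(E))⇒(((x))*(E*Z))⇒(((x))*(Z*Z))⇒(((x))*(x*Z))⇒(((x))*(x*x))

E ⇒ Z   [E -> Z]
Z ⇒ (E)   [Z -> ( E )]
(E) ⇒ (E*Z)   [E -> E * Z]
(E*Z) ⇒ (Z*Z)   [E -> Z]
(Z*Z) ⇒ ((E)*Z)   [Z -> ( E )]
((E)*Z) ⇒ ((Z)*Z)   [E -> Z]
((Z)*Z) ⇒ (((E))*Z)   [Z -> ( E )]
(((E))*Z) ⇒ (((Z))*Z)   [E -> Z]
(((Z))*Z) ⇒ (((x))*Z)   [Z -> x]
(((x))*Z) ⇒ (((x))*(E))   [Z -> ( E )]
(((x))*(E)) ⇒ (((x))*(E*Z))   [E -> E * Z]
(((x))*(E*Z)) ⇒ (((x))*(Z*Z))   [E -> Z]
(((x))*(Z*Z)) ⇒ (((x))*(x*Z))   [Z -> x]
(((x))*(x*Z)) ⇒ (((x))*(x*x))   [Z -> x]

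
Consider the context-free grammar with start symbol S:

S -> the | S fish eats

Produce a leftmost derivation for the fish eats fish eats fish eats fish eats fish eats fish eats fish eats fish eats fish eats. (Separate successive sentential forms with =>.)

S => S fish eats => S fish eats fish eats => S fish eats fish eats fish eats => S fish eats fish eats fish eats fish eats => S fish eats fish eats fish eats fish eats fish eats => S fish eats fish eats fish eats fish eats fish eats fish eats => S fish eats fish eats fish eats fish eats fish eats fish eats fish eats => S fish eats fish eats fish eats fish eats fish eats fish eats fish eats fish eats => S fish eats fish eats fish eats fish eats fish eats fish eats fish eats fish eats fish eats => the fish eats fish eats fish eats fish eats fish eats fish eats fish eats fish eats fish eats

S => S fish eats   [S -> S fish eats]
S fish eats => S fish eats fish eats   [S -> S fish eats]
S fish eats fish eats => S fish eats fish eats fish eats   [S -> S fish eats]
S fish eats fish eats fish eats => S fish eats fish eats fish eats fish eats   [S -> S fish eats]
S fish eats fish eats fish eats fish eats => S fish eats fish eats fish eats fish eats fish eats   [S -> S fish eats]
S fish eats fish eats fish eats fish eats fish eats => S fish eats fish eats fish eats fish eats fish eats fish eats   [S -> S fish eats]
S fish eats fish eats fish eats fish eats fish eats fish eats => S fish eats fish eats fish eats fish eats fish eats fish eats fish eats   [S -> S fish eats]
S fish eats fish eats fish eats fish eats fish eats fish eats fish eats => S fish eats fish eats fish eats fish eats fish eats fish eats fish eats fish eats   [S -> S fish eats]
S fish eats fish eats fish eats fish eats fish eats fish eats fish eats fish eats => S fish eats fish eats fish eats fish eats fish eats fish eats fish eats fish eats fish eats   [S -> S fish eats]
S fish eats fish eats fish eats fish eats fish eats fish eats fish eats fish eats fish eats => the fish eats fish eats fish eats fish eats fish eats fish eats fish eats fish eats fish eats   [S -> the]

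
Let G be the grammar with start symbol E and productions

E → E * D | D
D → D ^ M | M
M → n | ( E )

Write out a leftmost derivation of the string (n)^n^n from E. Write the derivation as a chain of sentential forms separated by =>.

E=>D=>D^M=>D^M^M=>M^M^M=>(E)^M^M=>(D)^M^M=>(M)^M^M=>(n)^M^M=>(n)^n^M=>(n)^n^n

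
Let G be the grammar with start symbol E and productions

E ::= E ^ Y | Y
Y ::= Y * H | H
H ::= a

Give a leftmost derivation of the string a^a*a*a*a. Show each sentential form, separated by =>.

E => E^Y   [E ::= E ^ Y]
E^Y => Y^Y   [E ::= Y]
Y^Y => H^Y   [Y ::= H]
H^Y => a^Y   [H ::= a]
a^Y => a^Y*H   [Y ::= Y * H]
a^Y*H => a^Y*H*H   [Y ::= Y * H]
a^Y*H*H => a^Y*H*H*H   [Y ::= Y * H]
a^Y*H*H*H => a^H*H*H*H   [Y ::= H]
a^H*H*H*H => a^a*H*H*H   [H ::= a]
a^a*H*H*H => a^a*a*H*H   [H ::= a]
a^a*a*H*H => a^a*a*a*H   [H ::= a]
a^a*a*a*H => a^a*a*a*a   [H ::= a]

E=>E^Y=>Y^Y=>H^Y=>a^Y=>a^Y*H=>a^Y*H*H=>a^Y*H*H*H=>a^H*H*H*H=>a^a*H*H*H=>a^a*a*H*H=>a^a*a*a*H=>a^a*a*a*a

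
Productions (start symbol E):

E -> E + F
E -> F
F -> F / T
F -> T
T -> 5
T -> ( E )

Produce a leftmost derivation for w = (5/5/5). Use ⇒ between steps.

E ⇒ F ⇒ T ⇒ (E) ⇒ (F) ⇒ (F/T) ⇒ (F/T/T) ⇒ (T/T/T) ⇒ (5/T/T) ⇒ (5/5/T) ⇒ (5/5/5)

E ⇒ F   [E -> F]
F ⇒ T   [F -> T]
T ⇒ (E)   [T -> ( E )]
(E) ⇒ (F)   [E -> F]
(F) ⇒ (F/T)   [F -> F / T]
(F/T) ⇒ (F/T/T)   [F -> F / T]
(F/T/T) ⇒ (T/T/T)   [F -> T]
(T/T/T) ⇒ (5/T/T)   [T -> 5]
(5/T/T) ⇒ (5/5/T)   [T -> 5]
(5/5/T) ⇒ (5/5/5)   [T -> 5]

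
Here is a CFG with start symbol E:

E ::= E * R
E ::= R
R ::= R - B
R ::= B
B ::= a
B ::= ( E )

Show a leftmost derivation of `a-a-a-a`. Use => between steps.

E => R => R-B => R-B-B => R-B-B-B => B-B-B-B => a-B-B-B => a-a-B-B => a-a-a-B => a-a-a-a

E => R   [E ::= R]
R => R-B   [R ::= R - B]
R-B => R-B-B   [R ::= R - B]
R-B-B => R-B-B-B   [R ::= R - B]
R-B-B-B => B-B-B-B   [R ::= B]
B-B-B-B => a-B-B-B   [B ::= a]
a-B-B-B => a-a-B-B   [B ::= a]
a-a-B-B => a-a-a-B   [B ::= a]
a-a-a-B => a-a-a-a   [B ::= a]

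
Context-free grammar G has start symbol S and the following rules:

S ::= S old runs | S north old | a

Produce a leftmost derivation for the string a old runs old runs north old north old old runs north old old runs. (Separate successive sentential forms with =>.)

S => S old runs => S north old old runs => S old runs north old old runs => S north old old runs north old old runs => S north old north old old runs north old old runs => S old runs north old north old old runs north old old runs => S old runs old runs north old north old old runs north old old runs => a old runs old runs north old north old old runs north old old runs

S => S old runs   [S ::= S old runs]
S old runs => S north old old runs   [S ::= S north old]
S north old old runs => S old runs north old old runs   [S ::= S old runs]
S old runs north old old runs => S north old old runs north old old runs   [S ::= S north old]
S north old old runs north old old runs => S north old north old old runs north old old runs   [S ::= S north old]
S north old north old old runs north old old runs => S old runs north old north old old runs north old old runs   [S ::= S old runs]
S old runs north old north old old runs north old old runs => S old runs old runs north old north old old runs north old old runs   [S ::= S old runs]
S old runs old runs north old north old old runs north old old runs => a old runs old runs north old north old old runs north old old runs   [S ::= a]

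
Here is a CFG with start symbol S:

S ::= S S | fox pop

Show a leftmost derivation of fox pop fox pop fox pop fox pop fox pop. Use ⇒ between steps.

S ⇒ S S ⇒ S S S ⇒ S S S S ⇒ S S S S S ⇒ fox pop S S S S ⇒ fox pop fox pop S S S ⇒ fox pop fox pop fox pop S S ⇒ fox pop fox pop fox pop fox pop S ⇒ fox pop fox pop fox pop fox pop fox pop

S ⇒ S S   [S ::= S S]
S S ⇒ S S S   [S ::= S S]
S S S ⇒ S S S S   [S ::= S S]
S S S S ⇒ S S S S S   [S ::= S S]
S S S S S ⇒ fox pop S S S S   [S ::= fox pop]
fox pop S S S S ⇒ fox pop fox pop S S S   [S ::= fox pop]
fox pop fox pop S S S ⇒ fox pop fox pop fox pop S S   [S ::= fox pop]
fox pop fox pop fox pop S S ⇒ fox pop fox pop fox pop fox pop S   [S ::= fox pop]
fox pop fox pop fox pop fox pop S ⇒ fox pop fox pop fox pop fox pop fox pop   [S ::= fox pop]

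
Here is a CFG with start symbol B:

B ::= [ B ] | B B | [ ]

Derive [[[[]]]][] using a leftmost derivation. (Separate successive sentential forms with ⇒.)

B⇒BB⇒[B]B⇒[[B]]B⇒[[[B]]]B⇒[[[[]]]]B⇒[[[[]]]][]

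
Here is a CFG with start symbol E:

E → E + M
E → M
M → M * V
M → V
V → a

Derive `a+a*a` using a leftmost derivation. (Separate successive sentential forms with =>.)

E => E+M => M+M => V+M => a+M => a+M*V => a+V*V => a+a*V => a+a*a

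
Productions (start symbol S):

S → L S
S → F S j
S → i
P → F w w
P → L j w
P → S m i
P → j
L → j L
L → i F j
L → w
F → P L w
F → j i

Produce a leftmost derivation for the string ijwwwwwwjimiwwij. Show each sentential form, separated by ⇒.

S ⇒ FSj   [S → F S j]
FSj ⇒ PLwSj   [F → P L w]
PLwSj ⇒ SmiLwSj   [P → S m i]
SmiLwSj ⇒ LSmiLwSj   [S → L S]
LSmiLwSj ⇒ iFjSmiLwSj   [L → i F j]
iFjSmiLwSj ⇒ iPLwjSmiLwSj   [F → P L w]
iPLwjSmiLwSj ⇒ iFwwLwjSmiLwSj   [P → F w w]
iFwwLwjSmiLwSj ⇒ iPLwwwLwjSmiLwSj   [F → P L w]
iPLwwwLwjSmiLwSj ⇒ ijLwwwLwjSmiLwSj   [P → j]
ijLwwwLwjSmiLwSj ⇒ ijwwwwLwjSmiLwSj   [L → w]
ijwwwwLwjSmiLwSj ⇒ ijwwwwwwjSmiLwSj   [L → w]
ijwwwwwwjSmiLwSj ⇒ ijwwwwwwjimiLwSj   [S → i]
ijwwwwwwjimiLwSj ⇒ ijwwwwwwjimiwwSj   [L → w]
ijwwwwwwjimiwwSj ⇒ ijwwwwwwjimiwwij   [S → i]

S ⇒ FSj ⇒ PLwSj ⇒ SmiLwSj ⇒ LSmiLwSj ⇒ iFjSmiLwSj ⇒ iPLwjSmiLwSj ⇒ iFwwLwjSmiLwSj ⇒ iPLwwwLwjSmiLwSj ⇒ ijLwwwLwjSmiLwSj ⇒ ijwwwwLwjSmiLwSj ⇒ ijwwwwwwjSmiLwSj ⇒ ijwwwwwwjimiLwSj ⇒ ijwwwwwwjimiwwSj ⇒ ijwwwwwwjimiwwij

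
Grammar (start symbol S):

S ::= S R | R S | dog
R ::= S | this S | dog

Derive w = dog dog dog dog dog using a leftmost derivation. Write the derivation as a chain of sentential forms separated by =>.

S => S R   [S ::= S R]
S R => S R R   [S ::= S R]
S R R => R S R R   [S ::= R S]
R S R R => S S R R   [R ::= S]
S S R R => dog S R R   [S ::= dog]
dog S R R => dog S R R R   [S ::= S R]
dog S R R R => dog dog R R R   [S ::= dog]
dog dog R R R => dog dog dog R R   [R ::= dog]
dog dog dog R R => dog dog dog dog R   [R ::= dog]
dog dog dog dog R => dog dog dog dog dog   [R ::= dog]

S => S R => S R R => R S R R => S S R R => dog S R R => dog S R R R => dog dog R R R => dog dog dog R R => dog dog dog dog R => dog dog dog dog dog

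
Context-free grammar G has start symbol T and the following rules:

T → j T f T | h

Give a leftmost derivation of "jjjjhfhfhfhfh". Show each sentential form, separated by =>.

T => jTfT => jjTfTfT => jjjTfTfTfT => jjjjTfTfTfTfT => jjjjhfTfTfTfT => jjjjhfhfTfTfT => jjjjhfhfhfTfT => jjjjhfhfhfhfT => jjjjhfhfhfhfh

T => jTfT   [T → j T f T]
jTfT => jjTfTfT   [T → j T f T]
jjTfTfT => jjjTfTfTfT   [T → j T f T]
jjjTfTfTfT => jjjjTfTfTfTfT   [T → j T f T]
jjjjTfTfTfTfT => jjjjhfTfTfTfT   [T → h]
jjjjhfTfTfTfT => jjjjhfhfTfTfT   [T → h]
jjjjhfhfTfTfT => jjjjhfhfhfTfT   [T → h]
jjjjhfhfhfTfT => jjjjhfhfhfhfT   [T → h]
jjjjhfhfhfhfT => jjjjhfhfhfhfh   [T → h]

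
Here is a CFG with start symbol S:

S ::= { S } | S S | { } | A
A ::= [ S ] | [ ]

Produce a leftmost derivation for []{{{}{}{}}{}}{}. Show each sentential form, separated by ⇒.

S⇒SS⇒SSS⇒ASS⇒[]SS⇒[]{S}S⇒[]{SS}S⇒[]{{S}S}S⇒[]{{SS}S}S⇒[]{{SSS}S}S⇒[]{{{}SS}S}S⇒[]{{{}{}S}S}S⇒[]{{{}{}{}}S}S⇒[]{{{}{}{}}{}}S⇒[]{{{}{}{}}{}}{}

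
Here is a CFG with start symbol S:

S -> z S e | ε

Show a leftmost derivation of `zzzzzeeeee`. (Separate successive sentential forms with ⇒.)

S ⇒ zSe   [S -> z S e]
zSe ⇒ zzSee   [S -> z S e]
zzSee ⇒ zzzSeee   [S -> z S e]
zzzSeee ⇒ zzzzSeeee   [S -> z S e]
zzzzSeeee ⇒ zzzzzSeeeee   [S -> z S e]
zzzzzSeeeee ⇒ zzzzzeeeee   [S -> ε]

S⇒zSe⇒zzSee⇒zzzSeee⇒zzzzSeeee⇒zzzzzSeeeee⇒zzzzzeeeee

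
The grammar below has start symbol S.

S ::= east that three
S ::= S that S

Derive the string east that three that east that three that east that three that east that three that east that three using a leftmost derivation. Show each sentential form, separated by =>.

S => S that S => S that S that S => S that S that S that S => S that S that S that S that S => east that three that S that S that S that S => east that three that east that three that S that S that S => east that three that east that three that east that three that S that S => east that three that east that three that east that three that east that three that S => east that three that east that three that east that three that east that three that east that three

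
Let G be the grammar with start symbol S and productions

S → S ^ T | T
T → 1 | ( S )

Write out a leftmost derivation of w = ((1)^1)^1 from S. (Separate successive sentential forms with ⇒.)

S⇒S^T⇒T^T⇒(S)^T⇒(S^T)^T⇒(T^T)^T⇒((S)^T)^T⇒((T)^T)^T⇒((1)^T)^T⇒((1)^1)^T⇒((1)^1)^1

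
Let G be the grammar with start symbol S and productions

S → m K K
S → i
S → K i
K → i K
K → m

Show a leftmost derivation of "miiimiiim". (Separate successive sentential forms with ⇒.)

S ⇒ mKK   [S → m K K]
mKK ⇒ miKK   [K → i K]
miKK ⇒ miiKK   [K → i K]
miiKK ⇒ miiiKK   [K → i K]
miiiKK ⇒ miiimK   [K → m]
miiimK ⇒ miiimiK   [K → i K]
miiimiK ⇒ miiimiiK   [K → i K]
miiimiiK ⇒ miiimiiiK   [K → i K]
miiimiiiK ⇒ miiimiiim   [K → m]

S⇒mKK⇒miKK⇒miiKK⇒miiiKK⇒miiimK⇒miiimiK⇒miiimiiK⇒miiimiiiK⇒miiimiiim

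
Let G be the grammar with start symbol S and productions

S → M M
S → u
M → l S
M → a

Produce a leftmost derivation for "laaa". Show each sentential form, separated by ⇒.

S ⇒ MM   [S → M M]
MM ⇒ lSM   [M → l S]
lSM ⇒ lMMM   [S → M M]
lMMM ⇒ laMM   [M → a]
laMM ⇒ laaM   [M → a]
laaM ⇒ laaa   [M → a]

S ⇒ MM ⇒ lSM ⇒ lMMM ⇒ laMM ⇒ laaM ⇒ laaa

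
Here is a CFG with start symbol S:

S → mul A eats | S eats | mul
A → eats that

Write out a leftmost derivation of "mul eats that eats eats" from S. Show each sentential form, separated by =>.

S => S eats   [S → S eats]
S eats => mul A eats eats   [S → mul A eats]
mul A eats eats => mul eats that eats eats   [A → eats that]

S => S eats => mul A eats eats => mul eats that eats eats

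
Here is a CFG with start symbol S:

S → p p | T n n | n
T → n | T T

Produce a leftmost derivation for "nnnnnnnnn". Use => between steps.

S => Tnn => TTnn => TTTnn => TTTTnn => TTTTTnn => nTTTTnn => nTTTTTnn => nnTTTTnn => nnTTTTTnn => nnnTTTTnn => nnnnTTTnn => nnnnnTTnn => nnnnnnTnn => nnnnnnnnn

S => Tnn   [S → T n n]
Tnn => TTnn   [T → T T]
TTnn => TTTnn   [T → T T]
TTTnn => TTTTnn   [T → T T]
TTTTnn => TTTTTnn   [T → T T]
TTTTTnn => nTTTTnn   [T → n]
nTTTTnn => nTTTTTnn   [T → T T]
nTTTTTnn => nnTTTTnn   [T → n]
nnTTTTnn => nnTTTTTnn   [T → T T]
nnTTTTTnn => nnnTTTTnn   [T → n]
nnnTTTTnn => nnnnTTTnn   [T → n]
nnnnTTTnn => nnnnnTTnn   [T → n]
nnnnnTTnn => nnnnnnTnn   [T → n]
nnnnnnTnn => nnnnnnnnn   [T → n]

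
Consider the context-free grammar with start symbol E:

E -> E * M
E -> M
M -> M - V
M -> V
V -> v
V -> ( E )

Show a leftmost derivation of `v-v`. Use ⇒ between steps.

E ⇒ M ⇒ M-V ⇒ V-V ⇒ v-V ⇒ v-v

E ⇒ M   [E -> M]
M ⇒ M-V   [M -> M - V]
M-V ⇒ V-V   [M -> V]
V-V ⇒ v-V   [V -> v]
v-V ⇒ v-v   [V -> v]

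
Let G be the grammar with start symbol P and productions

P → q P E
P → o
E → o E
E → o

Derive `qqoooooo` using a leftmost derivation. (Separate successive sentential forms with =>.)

P => qPE => qqPEE => qqoEE => qqooEE => qqoooEE => qqooooEE => qqoooooE => qqoooooo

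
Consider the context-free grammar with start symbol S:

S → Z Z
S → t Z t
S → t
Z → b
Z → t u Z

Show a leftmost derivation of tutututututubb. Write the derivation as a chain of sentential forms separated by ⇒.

S ⇒ ZZ ⇒ tuZZ ⇒ tutuZZ ⇒ tututuZZ ⇒ tutututuZZ ⇒ tututututuZZ ⇒ tutututututuZZ ⇒ tutututututubZ ⇒ tutututututubb

S ⇒ ZZ   [S → Z Z]
ZZ ⇒ tuZZ   [Z → t u Z]
tuZZ ⇒ tutuZZ   [Z → t u Z]
tutuZZ ⇒ tututuZZ   [Z → t u Z]
tututuZZ ⇒ tutututuZZ   [Z → t u Z]
tutututuZZ ⇒ tututututuZZ   [Z → t u Z]
tututututuZZ ⇒ tutututututuZZ   [Z → t u Z]
tutututututuZZ ⇒ tutututututubZ   [Z → b]
tutututututubZ ⇒ tutututututubb   [Z → b]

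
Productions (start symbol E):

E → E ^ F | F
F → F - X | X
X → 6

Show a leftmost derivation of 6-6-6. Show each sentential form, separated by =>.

E => F => F-X => F-X-X => X-X-X => 6-X-X => 6-6-X => 6-6-6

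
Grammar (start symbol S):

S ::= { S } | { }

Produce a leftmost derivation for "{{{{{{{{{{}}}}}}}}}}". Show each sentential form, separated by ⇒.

S ⇒ {S} ⇒ {{S}} ⇒ {{{S}}} ⇒ {{{{S}}}} ⇒ {{{{{S}}}}} ⇒ {{{{{{S}}}}}} ⇒ {{{{{{{S}}}}}}} ⇒ {{{{{{{{S}}}}}}}} ⇒ {{{{{{{{{S}}}}}}}}} ⇒ {{{{{{{{{{}}}}}}}}}}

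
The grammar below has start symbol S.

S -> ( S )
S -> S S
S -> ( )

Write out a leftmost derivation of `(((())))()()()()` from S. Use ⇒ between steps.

S⇒SS⇒(S)S⇒((S))S⇒(((S)))S⇒(((())))S⇒(((())))SS⇒(((())))SSS⇒(((())))()SS⇒(((())))()SSS⇒(((())))()()SS⇒(((())))()()()S⇒(((())))()()()()

S ⇒ SS   [S -> S S]
SS ⇒ (S)S   [S -> ( S )]
(S)S ⇒ ((S))S   [S -> ( S )]
((S))S ⇒ (((S)))S   [S -> ( S )]
(((S)))S ⇒ (((())))S   [S -> ( )]
(((())))S ⇒ (((())))SS   [S -> S S]
(((())))SS ⇒ (((())))SSS   [S -> S S]
(((())))SSS ⇒ (((())))()SS   [S -> ( )]
(((())))()SS ⇒ (((())))()SSS   [S -> S S]
(((())))()SSS ⇒ (((())))()()SS   [S -> ( )]
(((())))()()SS ⇒ (((())))()()()S   [S -> ( )]
(((())))()()()S ⇒ (((())))()()()()   [S -> ( )]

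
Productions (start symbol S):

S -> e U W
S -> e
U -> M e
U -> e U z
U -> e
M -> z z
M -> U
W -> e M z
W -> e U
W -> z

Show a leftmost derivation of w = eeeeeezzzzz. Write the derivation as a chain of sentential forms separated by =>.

S => eUW => eeUzW => eeeUzzW => eeeeUzzzW => eeeeeUzzzzW => eeeeeezzzzW => eeeeeezzzzz

S => eUW   [S -> e U W]
eUW => eeUzW   [U -> e U z]
eeUzW => eeeUzzW   [U -> e U z]
eeeUzzW => eeeeUzzzW   [U -> e U z]
eeeeUzzzW => eeeeeUzzzzW   [U -> e U z]
eeeeeUzzzzW => eeeeeezzzzW   [U -> e]
eeeeeezzzzW => eeeeeezzzzz   [W -> z]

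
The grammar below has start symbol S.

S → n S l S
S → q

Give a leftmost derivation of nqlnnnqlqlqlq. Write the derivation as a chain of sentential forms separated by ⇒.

S ⇒ nSlS ⇒ nqlS ⇒ nqlnSlS ⇒ nqlnnSlSlS ⇒ nqlnnnSlSlSlS ⇒ nqlnnnqlSlSlS ⇒ nqlnnnqlqlSlS ⇒ nqlnnnqlqlqlS ⇒ nqlnnnqlqlqlq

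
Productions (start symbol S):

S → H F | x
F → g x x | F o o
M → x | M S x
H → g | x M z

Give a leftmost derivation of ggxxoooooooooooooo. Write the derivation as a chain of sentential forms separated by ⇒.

S ⇒ HF   [S → H F]
HF ⇒ gF   [H → g]
gF ⇒ gFoo   [F → F o o]
gFoo ⇒ gFoooo   [F → F o o]
gFoooo ⇒ gFoooooo   [F → F o o]
gFoooooo ⇒ gFoooooooo   [F → F o o]
gFoooooooo ⇒ gFoooooooooo   [F → F o o]
gFoooooooooo ⇒ gFoooooooooooo   [F → F o o]
gFoooooooooooo ⇒ gFoooooooooooooo   [F → F o o]
gFoooooooooooooo ⇒ ggxxoooooooooooooo   [F → g x x]

S⇒HF⇒gF⇒gFoo⇒gFoooo⇒gFoooooo⇒gFoooooooo⇒gFoooooooooo⇒gFoooooooooooo⇒gFoooooooooooooo⇒ggxxoooooooooooooo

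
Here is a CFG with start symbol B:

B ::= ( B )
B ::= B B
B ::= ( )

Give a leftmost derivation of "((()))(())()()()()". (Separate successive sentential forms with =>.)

B => BB => BBB => BBBB => BBBBB => (B)BBBB => ((B))BBBB => ((()))BBBB => ((()))BBBBB => ((()))(B)BBBB => ((()))(())BBBB => ((()))(())()BBB => ((()))(())()()BB => ((()))(())()()()B => ((()))(())()()()()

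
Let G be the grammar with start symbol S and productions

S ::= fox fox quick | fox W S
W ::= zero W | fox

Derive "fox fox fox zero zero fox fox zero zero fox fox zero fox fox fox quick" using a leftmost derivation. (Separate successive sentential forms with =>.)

S => fox W S => fox fox S => fox fox fox W S => fox fox fox zero W S => fox fox fox zero zero W S => fox fox fox zero zero fox S => fox fox fox zero zero fox fox W S => fox fox fox zero zero fox fox zero W S => fox fox fox zero zero fox fox zero zero W S => fox fox fox zero zero fox fox zero zero fox S => fox fox fox zero zero fox fox zero zero fox fox W S => fox fox fox zero zero fox fox zero zero fox fox zero W S => fox fox fox zero zero fox fox zero zero fox fox zero fox S => fox fox fox zero zero fox fox zero zero fox fox zero fox fox fox quick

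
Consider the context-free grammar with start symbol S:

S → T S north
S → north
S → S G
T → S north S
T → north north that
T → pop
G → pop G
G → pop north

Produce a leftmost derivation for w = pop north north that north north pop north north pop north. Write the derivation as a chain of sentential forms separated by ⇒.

S ⇒ S G ⇒ T S north G ⇒ pop S north G ⇒ pop S G north G ⇒ pop T S north G north G ⇒ pop north north that S north G north G ⇒ pop north north that north north G north G ⇒ pop north north that north north pop north north G ⇒ pop north north that north north pop north north pop north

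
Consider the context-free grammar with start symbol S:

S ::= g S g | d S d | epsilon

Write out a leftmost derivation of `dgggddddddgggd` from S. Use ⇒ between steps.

S ⇒ dSd ⇒ dgSgd ⇒ dggSggd ⇒ dgggSgggd ⇒ dgggdSdgggd ⇒ dgggddSddgggd ⇒ dgggdddSdddgggd ⇒ dgggddddddgggd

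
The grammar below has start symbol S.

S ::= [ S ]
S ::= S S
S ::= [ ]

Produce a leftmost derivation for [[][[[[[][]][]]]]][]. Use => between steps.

S=>SS=>[S]S=>[SS]S=>[[]S]S=>[[][S]]S=>[[][[S]]]S=>[[][[[S]]]]S=>[[][[[SS]]]]S=>[[][[[[S]S]]]]S=>[[][[[[SS]S]]]]S=>[[][[[[[]S]S]]]]S=>[[][[[[[][]]S]]]]S=>[[][[[[[][]][]]]]]S=>[[][[[[[][]][]]]]][]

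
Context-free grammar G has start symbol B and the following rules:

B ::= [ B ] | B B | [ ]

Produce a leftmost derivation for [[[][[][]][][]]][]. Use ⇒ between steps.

B⇒BB⇒[B]B⇒[[B]]B⇒[[BB]]B⇒[[BBB]]B⇒[[BBBB]]B⇒[[[]BBB]]B⇒[[[][B]BB]]B⇒[[[][BB]BB]]B⇒[[[][[]B]BB]]B⇒[[[][[][]]BB]]B⇒[[[][[][]][]B]]B⇒[[[][[][]][][]]]B⇒[[[][[][]][][]]][]

B ⇒ BB   [B ::= B B]
BB ⇒ [B]B   [B ::= [ B ]]
[B]B ⇒ [[B]]B   [B ::= [ B ]]
[[B]]B ⇒ [[BB]]B   [B ::= B B]
[[BB]]B ⇒ [[BBB]]B   [B ::= B B]
[[BBB]]B ⇒ [[BBBB]]B   [B ::= B B]
[[BBBB]]B ⇒ [[[]BBB]]B   [B ::= [ ]]
[[[]BBB]]B ⇒ [[[][B]BB]]B   [B ::= [ B ]]
[[[][B]BB]]B ⇒ [[[][BB]BB]]B   [B ::= B B]
[[[][BB]BB]]B ⇒ [[[][[]B]BB]]B   [B ::= [ ]]
[[[][[]B]BB]]B ⇒ [[[][[][]]BB]]B   [B ::= [ ]]
[[[][[][]]BB]]B ⇒ [[[][[][]][]B]]B   [B ::= [ ]]
[[[][[][]][]B]]B ⇒ [[[][[][]][][]]]B   [B ::= [ ]]
[[[][[][]][][]]]B ⇒ [[[][[][]][][]]][]   [B ::= [ ]]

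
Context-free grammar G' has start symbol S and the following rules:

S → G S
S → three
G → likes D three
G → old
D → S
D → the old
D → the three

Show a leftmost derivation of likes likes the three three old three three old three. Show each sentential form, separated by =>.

S => G S   [S → G S]
G S => likes D three S   [G → likes D three]
likes D three S => likes S three S   [D → S]
likes S three S => likes G S three S   [S → G S]
likes G S three S => likes likes D three S three S   [G → likes D three]
likes likes D three S three S => likes likes the three three S three S   [D → the three]
likes likes the three three S three S => likes likes the three three G S three S   [S → G S]
likes likes the three three G S three S => likes likes the three three old S three S   [G → old]
likes likes the three three old S three S => likes likes the three three old three three S   [S → three]
likes likes the three three old three three S => likes likes the three three old three three G S   [S → G S]
likes likes the three three old three three G S => likes likes the three three old three three old S   [G → old]
likes likes the three three old three three old S => likes likes the three three old three three old three   [S → three]

S => G S => likes D three S => likes S three S => likes G S three S => likes likes D three S three S => likes likes the three three S three S => likes likes the three three G S three S => likes likes the three three old S three S => likes likes the three three old three three S => likes likes the three three old three three G S => likes likes the three three old three three old S => likes likes the three three old three three old three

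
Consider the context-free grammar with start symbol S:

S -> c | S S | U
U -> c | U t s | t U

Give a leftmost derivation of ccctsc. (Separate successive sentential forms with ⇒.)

S ⇒ SS ⇒ SSS ⇒ SSSS ⇒ USSS ⇒ cSSS ⇒ ccSS ⇒ ccUS ⇒ ccUtsS ⇒ ccctsS ⇒ ccctsc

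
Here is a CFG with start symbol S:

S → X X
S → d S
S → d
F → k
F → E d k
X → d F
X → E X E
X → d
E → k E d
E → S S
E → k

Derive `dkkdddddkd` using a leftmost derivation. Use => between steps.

S=>XX=>dFX=>dEdkX=>dkEddkX=>dkkEdddkX=>dkkSSdddkX=>dkkdSdddkX=>dkkdddddkX=>dkkdddddkd

S => XX   [S → X X]
XX => dFX   [X → d F]
dFX => dEdkX   [F → E d k]
dEdkX => dkEddkX   [E → k E d]
dkEddkX => dkkEdddkX   [E → k E d]
dkkEdddkX => dkkSSdddkX   [E → S S]
dkkSSdddkX => dkkdSdddkX   [S → d]
dkkdSdddkX => dkkdddddkX   [S → d]
dkkdddddkX => dkkdddddkd   [X → d]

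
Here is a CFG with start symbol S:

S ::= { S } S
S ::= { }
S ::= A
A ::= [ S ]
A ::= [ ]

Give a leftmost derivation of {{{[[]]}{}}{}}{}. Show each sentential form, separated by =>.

S => {S}S   [S ::= { S } S]
{S}S => {{S}S}S   [S ::= { S } S]
{{S}S}S => {{{S}S}S}S   [S ::= { S } S]
{{{S}S}S}S => {{{A}S}S}S   [S ::= A]
{{{A}S}S}S => {{{[S]}S}S}S   [A ::= [ S ]]
{{{[S]}S}S}S => {{{[A]}S}S}S   [S ::= A]
{{{[A]}S}S}S => {{{[[]]}S}S}S   [A ::= [ ]]
{{{[[]]}S}S}S => {{{[[]]}{}}S}S   [S ::= { }]
{{{[[]]}{}}S}S => {{{[[]]}{}}{}}S   [S ::= { }]
{{{[[]]}{}}{}}S => {{{[[]]}{}}{}}{}   [S ::= { }]

S => {S}S => {{S}S}S => {{{S}S}S}S => {{{A}S}S}S => {{{[S]}S}S}S => {{{[A]}S}S}S => {{{[[]]}S}S}S => {{{[[]]}{}}S}S => {{{[[]]}{}}{}}S => {{{[[]]}{}}{}}{}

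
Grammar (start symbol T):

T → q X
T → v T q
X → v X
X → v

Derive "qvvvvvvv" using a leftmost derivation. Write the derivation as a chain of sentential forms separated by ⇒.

T ⇒ qX   [T → q X]
qX ⇒ qvX   [X → v X]
qvX ⇒ qvvX   [X → v X]
qvvX ⇒ qvvvX   [X → v X]
qvvvX ⇒ qvvvvX   [X → v X]
qvvvvX ⇒ qvvvvvX   [X → v X]
qvvvvvX ⇒ qvvvvvvX   [X → v X]
qvvvvvvX ⇒ qvvvvvvv   [X → v]

T ⇒ qX ⇒ qvX ⇒ qvvX ⇒ qvvvX ⇒ qvvvvX ⇒ qvvvvvX ⇒ qvvvvvvX ⇒ qvvvvvvv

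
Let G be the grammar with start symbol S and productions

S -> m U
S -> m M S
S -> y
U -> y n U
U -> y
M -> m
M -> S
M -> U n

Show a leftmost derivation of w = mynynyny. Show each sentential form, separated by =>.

S => mU => mynU => mynynU => mynynynU => mynynyny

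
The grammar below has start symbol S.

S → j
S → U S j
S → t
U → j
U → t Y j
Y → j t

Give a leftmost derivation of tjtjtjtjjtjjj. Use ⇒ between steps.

S ⇒ USj   [S → U S j]
USj ⇒ tYjSj   [U → t Y j]
tYjSj ⇒ tjtjSj   [Y → j t]
tjtjSj ⇒ tjtjUSjj   [S → U S j]
tjtjUSjj ⇒ tjtjtYjSjj   [U → t Y j]
tjtjtYjSjj ⇒ tjtjtjtjSjj   [Y → j t]
tjtjtjtjSjj ⇒ tjtjtjtjUSjjj   [S → U S j]
tjtjtjtjUSjjj ⇒ tjtjtjtjjSjjj   [U → j]
tjtjtjtjjSjjj ⇒ tjtjtjtjjtjjj   [S → t]

S ⇒ USj ⇒ tYjSj ⇒ tjtjSj ⇒ tjtjUSjj ⇒ tjtjtYjSjj ⇒ tjtjtjtjSjj ⇒ tjtjtjtjUSjjj ⇒ tjtjtjtjjSjjj ⇒ tjtjtjtjjtjjj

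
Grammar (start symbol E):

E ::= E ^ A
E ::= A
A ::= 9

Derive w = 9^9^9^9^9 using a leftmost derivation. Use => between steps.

E => E^A   [E ::= E ^ A]
E^A => E^A^A   [E ::= E ^ A]
E^A^A => E^A^A^A   [E ::= E ^ A]
E^A^A^A => E^A^A^A^A   [E ::= E ^ A]
E^A^A^A^A => A^A^A^A^A   [E ::= A]
A^A^A^A^A => 9^A^A^A^A   [A ::= 9]
9^A^A^A^A => 9^9^A^A^A   [A ::= 9]
9^9^A^A^A => 9^9^9^A^A   [A ::= 9]
9^9^9^A^A => 9^9^9^9^A   [A ::= 9]
9^9^9^9^A => 9^9^9^9^9   [A ::= 9]

E=>E^A=>E^A^A=>E^A^A^A=>E^A^A^A^A=>A^A^A^A^A=>9^A^A^A^A=>9^9^A^A^A=>9^9^9^A^A=>9^9^9^9^A=>9^9^9^9^9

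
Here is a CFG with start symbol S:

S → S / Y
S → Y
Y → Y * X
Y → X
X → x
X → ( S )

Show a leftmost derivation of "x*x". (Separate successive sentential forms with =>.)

S => Y   [S → Y]
Y => Y*X   [Y → Y * X]
Y*X => X*X   [Y → X]
X*X => x*X   [X → x]
x*X => x*x   [X → x]

S=>Y=>Y*X=>X*X=>x*X=>x*x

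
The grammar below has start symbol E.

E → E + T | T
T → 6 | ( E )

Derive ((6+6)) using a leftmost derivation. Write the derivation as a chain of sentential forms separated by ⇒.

E⇒T⇒(E)⇒(T)⇒((E))⇒((E+T))⇒((T+T))⇒((6+T))⇒((6+6))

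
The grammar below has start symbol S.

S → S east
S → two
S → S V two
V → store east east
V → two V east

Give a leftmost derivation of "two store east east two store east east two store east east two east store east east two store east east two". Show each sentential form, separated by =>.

S => S V two   [S → S V two]
S V two => S V two V two   [S → S V two]
S V two V two => S east V two V two   [S → S east]
S east V two V two => S V two east V two V two   [S → S V two]
S V two east V two V two => S V two V two east V two V two   [S → S V two]
S V two V two east V two V two => S V two V two V two east V two V two   [S → S V two]
S V two V two V two east V two V two => two V two V two V two east V two V two   [S → two]
two V two V two V two east V two V two => two store east east two V two V two east V two V two   [V → store east east]
two store east east two V two V two east V two V two => two store east east two store east east two V two east V two V two   [V → store east east]
two store east east two store east east two V two east V two V two => two store east east two store east east two store east east two east V two V two   [V → store east east]
two store east east two store east east two store east east two east V two V two => two store east east two store east east two store east east two east store east east two V two   [V → store east east]
two store east east two store east east two store east east two east store east east two V two => two store east east two store east east two store east east two east store east east two store east east two   [V → store east east]

S => S V two => S V two V two => S east V two V two => S V two east V two V two => S V two V two east V two V two => S V two V two V two east V two V two => two V two V two V two east V two V two => two store east east two V two V two east V two V two => two store east east two store east east two V two east V two V two => two store east east two store east east two store east east two east V two V two => two store east east two store east east two store east east two east store east east two V two => two store east east two store east east two store east east two east store east east two store east east two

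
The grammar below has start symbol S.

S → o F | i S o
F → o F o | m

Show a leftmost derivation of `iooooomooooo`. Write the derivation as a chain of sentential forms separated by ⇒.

S ⇒ iSo ⇒ ioFo ⇒ iooFoo ⇒ ioooFooo ⇒ iooooFoooo ⇒ ioooooFooooo ⇒ iooooomooooo

S ⇒ iSo   [S → i S o]
iSo ⇒ ioFo   [S → o F]
ioFo ⇒ iooFoo   [F → o F o]
iooFoo ⇒ ioooFooo   [F → o F o]
ioooFooo ⇒ iooooFoooo   [F → o F o]
iooooFoooo ⇒ ioooooFooooo   [F → o F o]
ioooooFooooo ⇒ iooooomooooo   [F → m]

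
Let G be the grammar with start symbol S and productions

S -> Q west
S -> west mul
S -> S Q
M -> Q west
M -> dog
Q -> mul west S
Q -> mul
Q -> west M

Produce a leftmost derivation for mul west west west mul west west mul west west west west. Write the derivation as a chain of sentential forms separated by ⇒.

S ⇒ Q west ⇒ mul west S west ⇒ mul west Q west west ⇒ mul west west M west west ⇒ mul west west Q west west west ⇒ mul west west west M west west west ⇒ mul west west west Q west west west west ⇒ mul west west west mul west S west west west west ⇒ mul west west west mul west west mul west west west west

S ⇒ Q west   [S -> Q west]
Q west ⇒ mul west S west   [Q -> mul west S]
mul west S west ⇒ mul west Q west west   [S -> Q west]
mul west Q west west ⇒ mul west west M west west   [Q -> west M]
mul west west M west west ⇒ mul west west Q west west west   [M -> Q west]
mul west west Q west west west ⇒ mul west west west M west west west   [Q -> west M]
mul west west west M west west west ⇒ mul west west west Q west west west west   [M -> Q west]
mul west west west Q west west west west ⇒ mul west west west mul west S west west west west   [Q -> mul west S]
mul west west west mul west S west west west west ⇒ mul west west west mul west west mul west west west west   [S -> west mul]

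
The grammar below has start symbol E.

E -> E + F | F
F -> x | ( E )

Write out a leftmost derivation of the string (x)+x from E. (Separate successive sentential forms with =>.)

E => E+F => F+F => (E)+F => (F)+F => (x)+F => (x)+x

E => E+F   [E -> E + F]
E+F => F+F   [E -> F]
F+F => (E)+F   [F -> ( E )]
(E)+F => (F)+F   [E -> F]
(F)+F => (x)+F   [F -> x]
(x)+F => (x)+x   [F -> x]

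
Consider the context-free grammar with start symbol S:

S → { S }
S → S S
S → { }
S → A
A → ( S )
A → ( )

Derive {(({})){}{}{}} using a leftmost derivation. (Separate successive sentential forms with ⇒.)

S ⇒ {S} ⇒ {SS} ⇒ {SSS} ⇒ {SSSS} ⇒ {ASSS} ⇒ {(S)SSS} ⇒ {(A)SSS} ⇒ {((S))SSS} ⇒ {(({}))SSS} ⇒ {(({})){}SS} ⇒ {(({})){}{}S} ⇒ {(({})){}{}{}}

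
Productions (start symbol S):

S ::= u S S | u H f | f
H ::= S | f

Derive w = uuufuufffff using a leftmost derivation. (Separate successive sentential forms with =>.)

S => uHf   [S ::= u H f]
uHf => uSf   [H ::= S]
uSf => uuSSf   [S ::= u S S]
uuSSf => uuuSSSf   [S ::= u S S]
uuuSSSf => uuufSSf   [S ::= f]
uuufSSf => uuufuSSSf   [S ::= u S S]
uuufuSSSf => uuufuuHfSSf   [S ::= u H f]
uuufuuHfSSf => uuufuuffSSf   [H ::= f]
uuufuuffSSf => uuufuufffSf   [S ::= f]
uuufuufffSf => uuufuufffff   [S ::= f]

S => uHf => uSf => uuSSf => uuuSSSf => uuufSSf => uuufuSSSf => uuufuuHfSSf => uuufuuffSSf => uuufuufffSf => uuufuufffff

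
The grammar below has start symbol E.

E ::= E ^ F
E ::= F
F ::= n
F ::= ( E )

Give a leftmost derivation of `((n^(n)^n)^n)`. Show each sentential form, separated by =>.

E => F => (E) => (E^F) => (F^F) => ((E)^F) => ((E^F)^F) => ((E^F^F)^F) => ((F^F^F)^F) => ((n^F^F)^F) => ((n^(E)^F)^F) => ((n^(F)^F)^F) => ((n^(n)^F)^F) => ((n^(n)^n)^F) => ((n^(n)^n)^n)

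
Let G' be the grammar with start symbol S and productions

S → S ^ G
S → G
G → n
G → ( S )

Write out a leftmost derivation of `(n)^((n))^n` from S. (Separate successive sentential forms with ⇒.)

S ⇒ S^G   [S → S ^ G]
S^G ⇒ S^G^G   [S → S ^ G]
S^G^G ⇒ G^G^G   [S → G]
G^G^G ⇒ (S)^G^G   [G → ( S )]
(S)^G^G ⇒ (G)^G^G   [S → G]
(G)^G^G ⇒ (n)^G^G   [G → n]
(n)^G^G ⇒ (n)^(S)^G   [G → ( S )]
(n)^(S)^G ⇒ (n)^(G)^G   [S → G]
(n)^(G)^G ⇒ (n)^((S))^G   [G → ( S )]
(n)^((S))^G ⇒ (n)^((G))^G   [S → G]
(n)^((G))^G ⇒ (n)^((n))^G   [G → n]
(n)^((n))^G ⇒ (n)^((n))^n   [G → n]

S ⇒ S^G ⇒ S^G^G ⇒ G^G^G ⇒ (S)^G^G ⇒ (G)^G^G ⇒ (n)^G^G ⇒ (n)^(S)^G ⇒ (n)^(G)^G ⇒ (n)^((S))^G ⇒ (n)^((G))^G ⇒ (n)^((n))^G ⇒ (n)^((n))^n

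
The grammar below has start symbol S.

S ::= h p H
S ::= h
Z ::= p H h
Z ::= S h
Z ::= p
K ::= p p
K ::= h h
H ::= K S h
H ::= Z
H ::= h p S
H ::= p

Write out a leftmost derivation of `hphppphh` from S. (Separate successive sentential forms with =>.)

S => hpH => hpZ => hpSh => hphpHh => hphpZh => hphppHhh => hphppZhh => hphppphh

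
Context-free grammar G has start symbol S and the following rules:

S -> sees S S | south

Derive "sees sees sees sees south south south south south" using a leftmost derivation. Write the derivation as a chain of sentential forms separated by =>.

S => sees S S => sees sees S S S => sees sees sees S S S S => sees sees sees sees S S S S S => sees sees sees sees south S S S S => sees sees sees sees south south S S S => sees sees sees sees south south south S S => sees sees sees sees south south south south S => sees sees sees sees south south south south south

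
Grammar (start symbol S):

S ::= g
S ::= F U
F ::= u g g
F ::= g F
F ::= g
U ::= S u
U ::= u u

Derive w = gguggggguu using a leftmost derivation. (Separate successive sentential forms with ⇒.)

S ⇒ FU   [S ::= F U]
FU ⇒ gFU   [F ::= g F]
gFU ⇒ ggFU   [F ::= g F]
ggFU ⇒ gguggU   [F ::= u g g]
gguggU ⇒ gguggSu   [U ::= S u]
gguggSu ⇒ gguggFUu   [S ::= F U]
gguggFUu ⇒ ggugggFUu   [F ::= g F]
ggugggFUu ⇒ gguggggUu   [F ::= g]
gguggggUu ⇒ gguggggSuu   [U ::= S u]
gguggggSuu ⇒ gguggggguu   [S ::= g]

S ⇒ FU ⇒ gFU ⇒ ggFU ⇒ gguggU ⇒ gguggSu ⇒ gguggFUu ⇒ ggugggFUu ⇒ gguggggUu ⇒ gguggggSuu ⇒ gguggggguu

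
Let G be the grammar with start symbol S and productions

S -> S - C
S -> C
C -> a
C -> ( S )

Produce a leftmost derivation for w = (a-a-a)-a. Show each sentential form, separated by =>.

S => S-C => C-C => (S)-C => (S-C)-C => (S-C-C)-C => (C-C-C)-C => (a-C-C)-C => (a-a-C)-C => (a-a-a)-C => (a-a-a)-a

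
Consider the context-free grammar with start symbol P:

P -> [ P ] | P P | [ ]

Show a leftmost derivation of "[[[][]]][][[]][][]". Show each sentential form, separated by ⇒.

P ⇒ PP ⇒ PPP ⇒ [P]PP ⇒ [[P]]PP ⇒ [[PP]]PP ⇒ [[[]P]]PP ⇒ [[[][]]]PP ⇒ [[[][]]][]P ⇒ [[[][]]][]PP ⇒ [[[][]]][]PPP ⇒ [[[][]]][][P]PP ⇒ [[[][]]][][[]]PP ⇒ [[[][]]][][[]][]P ⇒ [[[][]]][][[]][][]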